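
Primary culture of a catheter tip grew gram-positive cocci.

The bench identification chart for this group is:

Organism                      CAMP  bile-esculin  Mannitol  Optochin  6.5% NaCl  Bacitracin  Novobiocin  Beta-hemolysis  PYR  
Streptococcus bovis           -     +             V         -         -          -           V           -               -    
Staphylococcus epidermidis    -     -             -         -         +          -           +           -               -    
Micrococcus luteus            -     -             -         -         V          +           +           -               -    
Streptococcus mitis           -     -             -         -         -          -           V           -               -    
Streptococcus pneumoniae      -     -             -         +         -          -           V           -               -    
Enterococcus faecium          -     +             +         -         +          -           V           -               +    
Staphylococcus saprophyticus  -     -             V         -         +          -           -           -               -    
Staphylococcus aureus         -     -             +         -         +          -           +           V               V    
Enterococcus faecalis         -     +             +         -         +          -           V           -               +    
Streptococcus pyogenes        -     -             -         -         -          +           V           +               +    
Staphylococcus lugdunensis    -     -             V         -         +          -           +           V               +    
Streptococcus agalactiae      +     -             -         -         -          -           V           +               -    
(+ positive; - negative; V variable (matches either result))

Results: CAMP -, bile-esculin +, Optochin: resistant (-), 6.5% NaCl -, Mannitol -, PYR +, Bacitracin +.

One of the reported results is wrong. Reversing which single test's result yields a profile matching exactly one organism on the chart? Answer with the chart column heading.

As reported, no row in the chart matches all 7 reactions.
Reversing CAMP → still no organism matches.
Reversing PYR → still no organism matches.
Reversing bile-esculin (to -) → unique match: Streptococcus pyogenes.
Reversing 6.5% NaCl → still no organism matches.
Reversing Optochin → still no organism matches.
Reversing Bacitracin → still no organism matches.
Reversing Mannitol → still no organism matches.

bile-esculin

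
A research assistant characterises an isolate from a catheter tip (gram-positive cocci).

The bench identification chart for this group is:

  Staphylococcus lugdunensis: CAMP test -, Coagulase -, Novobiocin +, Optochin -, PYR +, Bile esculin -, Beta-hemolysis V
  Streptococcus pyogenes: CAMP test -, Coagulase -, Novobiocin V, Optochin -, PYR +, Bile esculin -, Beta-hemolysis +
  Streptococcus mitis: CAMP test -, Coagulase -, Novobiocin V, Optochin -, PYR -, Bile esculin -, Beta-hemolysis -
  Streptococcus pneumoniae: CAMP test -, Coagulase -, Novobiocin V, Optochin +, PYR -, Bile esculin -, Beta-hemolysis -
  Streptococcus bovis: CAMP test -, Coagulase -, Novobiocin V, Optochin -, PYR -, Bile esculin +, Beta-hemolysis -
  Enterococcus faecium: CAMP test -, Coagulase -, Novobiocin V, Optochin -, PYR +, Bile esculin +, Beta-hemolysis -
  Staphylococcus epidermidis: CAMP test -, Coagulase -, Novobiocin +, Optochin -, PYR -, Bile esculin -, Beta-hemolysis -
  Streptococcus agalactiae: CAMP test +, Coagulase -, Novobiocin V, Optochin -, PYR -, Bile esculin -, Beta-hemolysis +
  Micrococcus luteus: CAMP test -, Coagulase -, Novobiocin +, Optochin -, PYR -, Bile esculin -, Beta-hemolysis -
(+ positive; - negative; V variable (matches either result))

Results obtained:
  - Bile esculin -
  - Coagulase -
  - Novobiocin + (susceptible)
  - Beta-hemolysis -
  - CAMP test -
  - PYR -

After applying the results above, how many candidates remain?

4

PYR -: excludes Staphylococcus lugdunensis, Streptococcus pyogenes, Enterococcus faecium — 6 left.
Novobiocin +: all 6 remaining candidates are consistent.
CAMP test -: excludes Streptococcus agalactiae — 5 left.
Beta-hemolysis -: all 5 remaining candidates are consistent.
Coagulase -: all 5 remaining candidates are consistent.
Bile esculin -: excludes Streptococcus bovis — 4 left.
Still consistent: Micrococcus luteus, Staphylococcus epidermidis, Streptococcus mitis, Streptococcus pneumoniae.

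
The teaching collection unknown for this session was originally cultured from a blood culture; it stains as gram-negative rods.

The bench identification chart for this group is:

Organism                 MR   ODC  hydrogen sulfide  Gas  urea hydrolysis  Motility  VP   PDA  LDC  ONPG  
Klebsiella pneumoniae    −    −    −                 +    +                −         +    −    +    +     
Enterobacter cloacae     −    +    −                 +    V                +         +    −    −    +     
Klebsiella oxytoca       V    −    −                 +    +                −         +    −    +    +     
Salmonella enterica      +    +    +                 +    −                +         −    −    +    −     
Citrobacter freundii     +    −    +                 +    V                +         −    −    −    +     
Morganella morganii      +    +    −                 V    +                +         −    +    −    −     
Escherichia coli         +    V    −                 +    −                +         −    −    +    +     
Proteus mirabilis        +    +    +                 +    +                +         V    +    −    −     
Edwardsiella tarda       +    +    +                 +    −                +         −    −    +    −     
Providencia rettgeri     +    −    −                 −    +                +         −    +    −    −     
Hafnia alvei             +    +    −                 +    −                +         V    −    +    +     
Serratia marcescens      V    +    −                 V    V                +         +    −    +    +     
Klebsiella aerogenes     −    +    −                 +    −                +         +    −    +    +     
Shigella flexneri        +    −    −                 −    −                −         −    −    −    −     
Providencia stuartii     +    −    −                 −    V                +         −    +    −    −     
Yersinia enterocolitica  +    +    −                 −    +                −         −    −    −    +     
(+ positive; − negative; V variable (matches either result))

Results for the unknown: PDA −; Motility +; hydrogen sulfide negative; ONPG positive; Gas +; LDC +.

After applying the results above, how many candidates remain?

4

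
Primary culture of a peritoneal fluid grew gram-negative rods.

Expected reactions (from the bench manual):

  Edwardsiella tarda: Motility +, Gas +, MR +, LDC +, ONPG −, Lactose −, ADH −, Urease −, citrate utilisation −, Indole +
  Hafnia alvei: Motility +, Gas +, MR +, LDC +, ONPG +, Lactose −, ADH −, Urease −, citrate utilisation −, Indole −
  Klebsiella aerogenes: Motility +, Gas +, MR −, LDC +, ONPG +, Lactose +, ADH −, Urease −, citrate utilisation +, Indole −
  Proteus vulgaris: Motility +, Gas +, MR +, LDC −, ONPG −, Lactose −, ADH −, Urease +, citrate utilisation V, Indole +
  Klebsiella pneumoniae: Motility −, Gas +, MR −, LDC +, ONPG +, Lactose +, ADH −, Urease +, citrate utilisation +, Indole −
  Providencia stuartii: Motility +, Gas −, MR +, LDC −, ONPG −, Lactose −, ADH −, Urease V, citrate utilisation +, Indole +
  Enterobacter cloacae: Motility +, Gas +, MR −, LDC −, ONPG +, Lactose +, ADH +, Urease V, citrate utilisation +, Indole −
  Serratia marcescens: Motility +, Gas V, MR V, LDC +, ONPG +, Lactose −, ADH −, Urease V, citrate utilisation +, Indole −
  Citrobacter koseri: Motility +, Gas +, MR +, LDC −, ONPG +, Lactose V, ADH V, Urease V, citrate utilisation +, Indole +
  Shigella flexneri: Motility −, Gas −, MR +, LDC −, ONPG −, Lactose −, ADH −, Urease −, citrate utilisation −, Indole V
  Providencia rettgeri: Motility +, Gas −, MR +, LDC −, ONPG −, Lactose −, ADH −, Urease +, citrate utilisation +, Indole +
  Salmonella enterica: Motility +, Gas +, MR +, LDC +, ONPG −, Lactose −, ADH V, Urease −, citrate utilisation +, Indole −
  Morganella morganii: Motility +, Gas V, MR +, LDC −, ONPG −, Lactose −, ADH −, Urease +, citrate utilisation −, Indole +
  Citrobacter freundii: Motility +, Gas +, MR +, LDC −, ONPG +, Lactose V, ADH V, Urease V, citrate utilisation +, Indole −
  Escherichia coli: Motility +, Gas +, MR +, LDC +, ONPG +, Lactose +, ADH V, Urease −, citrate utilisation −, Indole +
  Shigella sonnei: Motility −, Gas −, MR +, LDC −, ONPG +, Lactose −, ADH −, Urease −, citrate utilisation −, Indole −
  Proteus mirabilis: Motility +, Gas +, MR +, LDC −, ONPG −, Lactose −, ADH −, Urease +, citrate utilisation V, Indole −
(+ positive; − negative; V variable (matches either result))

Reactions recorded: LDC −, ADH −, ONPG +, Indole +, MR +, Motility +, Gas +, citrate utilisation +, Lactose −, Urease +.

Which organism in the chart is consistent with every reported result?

Citrobacter koseri

ADH −: excludes Enterobacter cloacae — 16 left.
LDC −: excludes 7 organisms — 9 left.
citrate utilisation +: excludes Shigella flexneri, Morganella morganii, Shigella sonnei — 6 left.
Lactose −: all 6 remaining candidates are consistent.
Urease +: all 6 remaining candidates are consistent.
ONPG +: excludes Proteus vulgaris, Providencia stuartii, Providencia rettgeri, Proteus mirabilis — 2 left.
Motility +: all 2 remaining candidates are consistent.
MR +: all 2 remaining candidates are consistent.
Indole +: excludes Citrobacter freundii — 1 left.
Gas +: the one remaining candidate is consistent.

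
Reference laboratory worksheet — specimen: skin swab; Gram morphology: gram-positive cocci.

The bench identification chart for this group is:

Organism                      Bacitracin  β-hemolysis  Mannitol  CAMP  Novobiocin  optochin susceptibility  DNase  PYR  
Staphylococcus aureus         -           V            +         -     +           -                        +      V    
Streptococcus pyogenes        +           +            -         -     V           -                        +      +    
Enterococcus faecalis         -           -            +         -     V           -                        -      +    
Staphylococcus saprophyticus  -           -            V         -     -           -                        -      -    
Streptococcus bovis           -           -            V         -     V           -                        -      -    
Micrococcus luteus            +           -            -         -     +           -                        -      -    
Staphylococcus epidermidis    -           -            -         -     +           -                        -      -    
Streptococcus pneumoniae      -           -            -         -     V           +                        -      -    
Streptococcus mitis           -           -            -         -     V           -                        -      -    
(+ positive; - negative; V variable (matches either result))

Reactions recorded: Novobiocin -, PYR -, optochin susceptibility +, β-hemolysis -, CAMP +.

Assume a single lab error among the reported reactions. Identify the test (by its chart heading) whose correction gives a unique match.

As reported, no row in the chart matches all 5 reactions.
Reversing CAMP (to -) → unique match: Streptococcus pneumoniae.
Reversing PYR → still no organism matches.
Reversing β-hemolysis → still no organism matches.
Reversing Novobiocin → still no organism matches.
Reversing optochin susceptibility → still no organism matches.

CAMP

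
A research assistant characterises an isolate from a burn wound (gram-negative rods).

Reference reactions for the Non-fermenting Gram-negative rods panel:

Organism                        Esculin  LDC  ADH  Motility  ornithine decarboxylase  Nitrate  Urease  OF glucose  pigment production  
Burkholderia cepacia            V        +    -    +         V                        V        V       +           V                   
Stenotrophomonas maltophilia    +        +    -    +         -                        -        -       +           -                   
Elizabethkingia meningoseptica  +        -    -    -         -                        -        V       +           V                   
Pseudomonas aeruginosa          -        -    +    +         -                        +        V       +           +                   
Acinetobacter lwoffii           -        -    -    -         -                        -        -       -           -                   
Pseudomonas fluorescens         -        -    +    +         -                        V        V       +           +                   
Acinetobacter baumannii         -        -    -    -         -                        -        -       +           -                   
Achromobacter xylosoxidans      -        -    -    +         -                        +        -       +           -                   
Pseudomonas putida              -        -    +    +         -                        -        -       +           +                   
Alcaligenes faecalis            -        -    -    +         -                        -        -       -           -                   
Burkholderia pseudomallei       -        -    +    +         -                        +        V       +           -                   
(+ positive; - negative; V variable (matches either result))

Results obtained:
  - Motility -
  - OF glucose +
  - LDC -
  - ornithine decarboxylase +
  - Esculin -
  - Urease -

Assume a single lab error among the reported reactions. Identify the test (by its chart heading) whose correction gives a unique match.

As reported, no row in the chart matches all 6 reactions.
Reversing OF glucose → still no organism matches.
Reversing LDC → still no organism matches.
Reversing Motility → still no organism matches.
Reversing Urease → still no organism matches.
Reversing Esculin → still no organism matches.
Reversing ornithine decarboxylase (to -) → unique match: Acinetobacter baumannii.

ornithine decarboxylase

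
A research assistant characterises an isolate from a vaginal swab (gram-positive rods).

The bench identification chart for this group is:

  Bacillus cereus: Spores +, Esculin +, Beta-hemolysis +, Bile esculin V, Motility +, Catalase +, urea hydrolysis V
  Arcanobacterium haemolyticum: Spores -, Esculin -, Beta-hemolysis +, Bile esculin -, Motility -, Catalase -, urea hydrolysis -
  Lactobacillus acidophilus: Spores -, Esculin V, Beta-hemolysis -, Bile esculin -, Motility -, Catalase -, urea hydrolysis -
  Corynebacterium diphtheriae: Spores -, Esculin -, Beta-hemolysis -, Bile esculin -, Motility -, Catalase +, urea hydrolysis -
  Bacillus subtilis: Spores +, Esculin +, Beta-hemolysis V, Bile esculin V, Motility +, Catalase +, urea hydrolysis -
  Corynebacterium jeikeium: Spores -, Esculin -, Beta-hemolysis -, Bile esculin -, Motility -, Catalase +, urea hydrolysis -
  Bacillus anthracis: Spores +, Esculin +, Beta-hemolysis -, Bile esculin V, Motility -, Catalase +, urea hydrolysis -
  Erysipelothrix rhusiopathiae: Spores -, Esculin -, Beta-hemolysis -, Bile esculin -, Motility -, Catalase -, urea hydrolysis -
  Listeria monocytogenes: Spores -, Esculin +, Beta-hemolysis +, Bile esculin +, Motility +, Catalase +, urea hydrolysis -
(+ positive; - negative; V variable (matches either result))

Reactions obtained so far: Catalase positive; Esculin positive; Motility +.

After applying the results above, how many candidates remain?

Motility +: excludes 6 organisms — 3 left.
Catalase +: all 3 remaining candidates are consistent.
Esculin +: all 3 remaining candidates are consistent.
Still consistent: Bacillus cereus, Bacillus subtilis, Listeria monocytogenes.

3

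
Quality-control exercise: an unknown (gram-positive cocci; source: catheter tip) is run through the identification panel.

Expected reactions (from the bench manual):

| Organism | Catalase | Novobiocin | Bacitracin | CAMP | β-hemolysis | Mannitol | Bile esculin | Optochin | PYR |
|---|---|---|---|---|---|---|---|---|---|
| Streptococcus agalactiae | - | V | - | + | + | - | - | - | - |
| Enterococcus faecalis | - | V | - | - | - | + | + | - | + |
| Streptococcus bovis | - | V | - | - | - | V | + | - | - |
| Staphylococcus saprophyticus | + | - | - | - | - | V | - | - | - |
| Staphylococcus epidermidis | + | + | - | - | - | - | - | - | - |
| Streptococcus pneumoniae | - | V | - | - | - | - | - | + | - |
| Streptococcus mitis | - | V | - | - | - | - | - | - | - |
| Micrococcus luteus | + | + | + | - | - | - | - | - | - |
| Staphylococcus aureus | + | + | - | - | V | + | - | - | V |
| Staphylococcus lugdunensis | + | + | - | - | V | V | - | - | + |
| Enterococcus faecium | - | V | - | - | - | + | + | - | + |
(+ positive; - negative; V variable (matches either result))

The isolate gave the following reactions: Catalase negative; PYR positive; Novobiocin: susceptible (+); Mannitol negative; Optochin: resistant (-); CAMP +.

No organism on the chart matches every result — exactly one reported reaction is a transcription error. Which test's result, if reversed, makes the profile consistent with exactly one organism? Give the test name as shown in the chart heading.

As reported, no row in the chart matches all 6 reactions.
Reversing Mannitol → still no organism matches.
Reversing CAMP → still no organism matches.
Reversing Optochin → still no organism matches.
Reversing PYR (to -) → unique match: Streptococcus agalactiae.
Reversing Novobiocin → still no organism matches.
Reversing Catalase → still no organism matches.

PYR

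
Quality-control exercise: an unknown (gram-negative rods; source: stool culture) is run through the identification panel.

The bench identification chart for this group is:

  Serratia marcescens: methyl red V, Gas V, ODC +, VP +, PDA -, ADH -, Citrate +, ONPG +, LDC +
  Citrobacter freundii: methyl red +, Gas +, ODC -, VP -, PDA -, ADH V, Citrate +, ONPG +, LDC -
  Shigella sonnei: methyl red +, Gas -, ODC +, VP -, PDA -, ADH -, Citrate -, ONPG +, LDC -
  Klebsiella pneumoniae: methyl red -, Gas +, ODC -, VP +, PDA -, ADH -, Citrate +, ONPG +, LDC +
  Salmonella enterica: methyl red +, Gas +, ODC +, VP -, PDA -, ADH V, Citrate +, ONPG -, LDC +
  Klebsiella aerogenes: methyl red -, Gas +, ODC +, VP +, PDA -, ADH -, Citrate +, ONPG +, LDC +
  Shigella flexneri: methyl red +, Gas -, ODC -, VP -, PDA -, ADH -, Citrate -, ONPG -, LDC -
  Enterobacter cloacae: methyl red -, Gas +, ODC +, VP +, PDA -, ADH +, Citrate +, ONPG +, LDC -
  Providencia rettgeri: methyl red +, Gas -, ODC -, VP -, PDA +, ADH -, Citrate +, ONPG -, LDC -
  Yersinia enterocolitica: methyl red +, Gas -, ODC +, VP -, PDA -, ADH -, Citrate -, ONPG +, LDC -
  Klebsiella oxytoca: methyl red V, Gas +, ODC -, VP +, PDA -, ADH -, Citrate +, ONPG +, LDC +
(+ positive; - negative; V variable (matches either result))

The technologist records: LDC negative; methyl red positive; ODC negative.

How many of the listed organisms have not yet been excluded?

3

methyl red +: excludes Klebsiella pneumoniae, Klebsiella aerogenes, Enterobacter cloacae — 8 left.
ODC -: excludes Serratia marcescens, Shigella sonnei, Salmonella enterica, Yersinia enterocolitica — 4 left.
LDC -: excludes Klebsiella oxytoca — 3 left.
Still consistent: Citrobacter freundii, Providencia rettgeri, Shigella flexneri.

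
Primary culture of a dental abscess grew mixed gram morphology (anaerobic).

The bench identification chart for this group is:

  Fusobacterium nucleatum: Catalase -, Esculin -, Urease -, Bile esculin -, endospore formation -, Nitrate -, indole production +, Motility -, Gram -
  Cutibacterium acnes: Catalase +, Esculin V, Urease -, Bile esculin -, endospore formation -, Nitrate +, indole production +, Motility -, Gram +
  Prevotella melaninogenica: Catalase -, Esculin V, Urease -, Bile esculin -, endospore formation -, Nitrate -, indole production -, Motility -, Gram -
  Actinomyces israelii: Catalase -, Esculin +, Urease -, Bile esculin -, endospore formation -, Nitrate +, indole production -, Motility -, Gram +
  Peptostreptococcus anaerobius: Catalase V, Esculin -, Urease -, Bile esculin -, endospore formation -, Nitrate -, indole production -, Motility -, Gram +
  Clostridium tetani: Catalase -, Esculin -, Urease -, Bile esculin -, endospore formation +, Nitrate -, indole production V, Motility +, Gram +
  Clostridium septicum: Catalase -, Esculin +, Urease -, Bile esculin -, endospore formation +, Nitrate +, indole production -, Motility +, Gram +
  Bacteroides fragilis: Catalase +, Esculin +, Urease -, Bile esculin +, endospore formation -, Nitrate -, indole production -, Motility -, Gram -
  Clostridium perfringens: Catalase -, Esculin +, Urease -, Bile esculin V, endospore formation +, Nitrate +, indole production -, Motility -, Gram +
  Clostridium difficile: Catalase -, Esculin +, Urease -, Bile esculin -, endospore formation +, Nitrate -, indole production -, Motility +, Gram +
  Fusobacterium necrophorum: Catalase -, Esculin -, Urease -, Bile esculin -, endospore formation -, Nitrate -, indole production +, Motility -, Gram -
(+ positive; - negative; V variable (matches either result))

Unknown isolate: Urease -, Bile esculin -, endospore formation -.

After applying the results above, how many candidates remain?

6

Urease -: all 11 remaining candidates are consistent.
endospore formation -: excludes Clostridium tetani, Clostridium septicum, Clostridium perfringens, Clostridium difficile — 7 left.
Bile esculin -: excludes Bacteroides fragilis — 6 left.
Still consistent: Actinomyces israelii, Cutibacterium acnes, Fusobacterium necrophorum, Fusobacterium nucleatum, Peptostreptococcus anaerobius, Prevotella melaninogenica.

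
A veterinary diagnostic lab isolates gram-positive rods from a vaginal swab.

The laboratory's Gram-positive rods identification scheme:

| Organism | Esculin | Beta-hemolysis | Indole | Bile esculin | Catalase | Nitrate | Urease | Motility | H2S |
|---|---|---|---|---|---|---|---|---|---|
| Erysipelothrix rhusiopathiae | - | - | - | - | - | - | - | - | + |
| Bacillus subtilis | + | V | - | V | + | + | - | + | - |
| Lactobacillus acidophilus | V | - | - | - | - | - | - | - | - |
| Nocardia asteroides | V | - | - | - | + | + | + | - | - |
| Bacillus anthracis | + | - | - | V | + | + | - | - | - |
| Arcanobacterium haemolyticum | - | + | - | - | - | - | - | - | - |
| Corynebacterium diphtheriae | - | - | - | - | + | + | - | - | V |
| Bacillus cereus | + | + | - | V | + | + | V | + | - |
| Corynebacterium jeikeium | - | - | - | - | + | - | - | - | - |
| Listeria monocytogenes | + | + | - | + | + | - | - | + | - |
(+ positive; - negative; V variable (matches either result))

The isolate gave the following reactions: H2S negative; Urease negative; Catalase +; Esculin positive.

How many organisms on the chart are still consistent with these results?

Urease -: excludes Nocardia asteroides — 9 left.
H2S -: excludes Erysipelothrix rhusiopathiae — 8 left.
Esculin +: excludes Arcanobacterium haemolyticum, Corynebacterium diphtheriae, Corynebacterium jeikeium — 5 left.
Catalase +: excludes Lactobacillus acidophilus — 4 left.
Still consistent: Bacillus anthracis, Bacillus cereus, Bacillus subtilis, Listeria monocytogenes.

4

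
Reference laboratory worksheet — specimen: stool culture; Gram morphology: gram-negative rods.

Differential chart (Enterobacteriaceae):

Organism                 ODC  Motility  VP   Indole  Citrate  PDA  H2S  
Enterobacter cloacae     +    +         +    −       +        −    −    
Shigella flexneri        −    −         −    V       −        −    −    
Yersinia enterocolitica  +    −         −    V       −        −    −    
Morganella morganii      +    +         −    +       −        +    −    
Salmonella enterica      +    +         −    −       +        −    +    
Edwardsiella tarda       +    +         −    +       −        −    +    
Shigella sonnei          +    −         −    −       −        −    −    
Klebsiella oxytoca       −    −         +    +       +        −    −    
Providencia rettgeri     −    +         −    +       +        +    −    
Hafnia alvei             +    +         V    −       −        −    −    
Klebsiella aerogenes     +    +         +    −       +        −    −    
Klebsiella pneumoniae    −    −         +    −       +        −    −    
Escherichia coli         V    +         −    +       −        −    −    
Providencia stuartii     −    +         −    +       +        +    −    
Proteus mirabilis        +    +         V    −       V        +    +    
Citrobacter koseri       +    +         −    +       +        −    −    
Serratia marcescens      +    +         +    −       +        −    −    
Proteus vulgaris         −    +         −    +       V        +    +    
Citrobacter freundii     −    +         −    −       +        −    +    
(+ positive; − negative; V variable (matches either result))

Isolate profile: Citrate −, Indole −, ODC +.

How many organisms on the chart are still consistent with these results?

ODC +: excludes 7 organisms — 12 left.
Citrate −: excludes 5 organisms — 7 left.
Indole −: excludes Morganella morganii, Edwardsiella tarda, Escherichia coli — 4 left.
Still consistent: Hafnia alvei, Proteus mirabilis, Shigella sonnei, Yersinia enterocolitica.

4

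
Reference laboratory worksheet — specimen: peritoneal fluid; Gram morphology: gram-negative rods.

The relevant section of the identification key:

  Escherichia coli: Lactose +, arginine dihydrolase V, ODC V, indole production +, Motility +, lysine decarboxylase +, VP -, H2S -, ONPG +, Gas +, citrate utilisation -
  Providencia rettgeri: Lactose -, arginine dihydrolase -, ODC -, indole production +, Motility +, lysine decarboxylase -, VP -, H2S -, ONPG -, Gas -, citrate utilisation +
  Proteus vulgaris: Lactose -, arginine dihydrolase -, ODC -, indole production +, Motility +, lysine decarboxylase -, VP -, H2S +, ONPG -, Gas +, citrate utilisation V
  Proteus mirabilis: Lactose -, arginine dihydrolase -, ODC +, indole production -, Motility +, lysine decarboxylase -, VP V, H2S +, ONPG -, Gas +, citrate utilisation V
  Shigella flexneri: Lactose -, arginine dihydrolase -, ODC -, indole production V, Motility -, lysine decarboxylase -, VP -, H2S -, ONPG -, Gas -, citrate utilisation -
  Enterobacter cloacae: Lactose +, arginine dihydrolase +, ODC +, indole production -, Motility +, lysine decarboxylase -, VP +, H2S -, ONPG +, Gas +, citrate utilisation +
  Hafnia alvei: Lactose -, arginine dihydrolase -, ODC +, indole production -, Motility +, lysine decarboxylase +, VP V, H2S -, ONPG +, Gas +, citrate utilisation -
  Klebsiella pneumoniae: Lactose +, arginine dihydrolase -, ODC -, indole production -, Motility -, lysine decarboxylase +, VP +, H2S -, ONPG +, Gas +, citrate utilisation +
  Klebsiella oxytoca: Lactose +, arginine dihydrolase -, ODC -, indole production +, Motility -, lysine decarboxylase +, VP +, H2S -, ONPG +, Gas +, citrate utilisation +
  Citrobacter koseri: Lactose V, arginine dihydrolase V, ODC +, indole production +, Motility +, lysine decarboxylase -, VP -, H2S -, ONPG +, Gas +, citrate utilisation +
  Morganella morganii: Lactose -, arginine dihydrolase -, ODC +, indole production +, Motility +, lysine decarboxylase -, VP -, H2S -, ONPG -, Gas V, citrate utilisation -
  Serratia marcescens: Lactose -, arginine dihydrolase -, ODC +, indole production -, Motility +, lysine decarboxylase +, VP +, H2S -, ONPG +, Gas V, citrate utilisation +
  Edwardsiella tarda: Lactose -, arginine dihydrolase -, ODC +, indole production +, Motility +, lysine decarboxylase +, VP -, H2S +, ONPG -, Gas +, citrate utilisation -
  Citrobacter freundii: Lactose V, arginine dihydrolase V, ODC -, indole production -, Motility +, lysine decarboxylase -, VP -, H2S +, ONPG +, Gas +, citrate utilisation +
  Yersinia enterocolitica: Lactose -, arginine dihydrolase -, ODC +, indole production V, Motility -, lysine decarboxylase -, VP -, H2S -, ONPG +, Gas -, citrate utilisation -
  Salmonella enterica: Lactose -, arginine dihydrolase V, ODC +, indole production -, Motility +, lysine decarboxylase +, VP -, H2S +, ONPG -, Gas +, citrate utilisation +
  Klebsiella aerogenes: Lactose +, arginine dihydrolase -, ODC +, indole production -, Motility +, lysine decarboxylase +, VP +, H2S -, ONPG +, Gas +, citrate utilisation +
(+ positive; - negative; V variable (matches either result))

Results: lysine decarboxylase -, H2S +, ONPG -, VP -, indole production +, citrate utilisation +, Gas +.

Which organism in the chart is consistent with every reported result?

H2S +: excludes 12 organisms — 5 left.
citrate utilisation +: excludes Edwardsiella tarda — 4 left.
Gas +: all 4 remaining candidates are consistent.
lysine decarboxylase -: excludes Salmonella enterica — 3 left.
indole production +: excludes Proteus mirabilis, Citrobacter freundii — 1 left.
ONPG -: the one remaining candidate is consistent.
VP -: the one remaining candidate is consistent.

Proteus vulgaris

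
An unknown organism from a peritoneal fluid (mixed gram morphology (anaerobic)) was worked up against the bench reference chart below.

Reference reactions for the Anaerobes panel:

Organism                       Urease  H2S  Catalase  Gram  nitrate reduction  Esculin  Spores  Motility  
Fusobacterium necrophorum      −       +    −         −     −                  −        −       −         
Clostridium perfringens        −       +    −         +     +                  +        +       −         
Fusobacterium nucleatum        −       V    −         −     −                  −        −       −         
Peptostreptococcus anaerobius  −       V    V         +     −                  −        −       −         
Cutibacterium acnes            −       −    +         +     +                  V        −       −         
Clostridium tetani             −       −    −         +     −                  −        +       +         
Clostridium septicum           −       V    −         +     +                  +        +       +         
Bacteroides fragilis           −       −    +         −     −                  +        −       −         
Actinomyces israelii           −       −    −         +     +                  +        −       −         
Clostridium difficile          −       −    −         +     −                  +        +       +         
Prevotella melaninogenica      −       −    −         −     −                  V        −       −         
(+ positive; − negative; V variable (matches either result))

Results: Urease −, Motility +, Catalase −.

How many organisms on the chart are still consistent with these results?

3

Motility +: excludes 8 organisms — 3 left.
Catalase −: all 3 remaining candidates are consistent.
Urease −: all 3 remaining candidates are consistent.
Still consistent: Clostridium difficile, Clostridium septicum, Clostridium tetani.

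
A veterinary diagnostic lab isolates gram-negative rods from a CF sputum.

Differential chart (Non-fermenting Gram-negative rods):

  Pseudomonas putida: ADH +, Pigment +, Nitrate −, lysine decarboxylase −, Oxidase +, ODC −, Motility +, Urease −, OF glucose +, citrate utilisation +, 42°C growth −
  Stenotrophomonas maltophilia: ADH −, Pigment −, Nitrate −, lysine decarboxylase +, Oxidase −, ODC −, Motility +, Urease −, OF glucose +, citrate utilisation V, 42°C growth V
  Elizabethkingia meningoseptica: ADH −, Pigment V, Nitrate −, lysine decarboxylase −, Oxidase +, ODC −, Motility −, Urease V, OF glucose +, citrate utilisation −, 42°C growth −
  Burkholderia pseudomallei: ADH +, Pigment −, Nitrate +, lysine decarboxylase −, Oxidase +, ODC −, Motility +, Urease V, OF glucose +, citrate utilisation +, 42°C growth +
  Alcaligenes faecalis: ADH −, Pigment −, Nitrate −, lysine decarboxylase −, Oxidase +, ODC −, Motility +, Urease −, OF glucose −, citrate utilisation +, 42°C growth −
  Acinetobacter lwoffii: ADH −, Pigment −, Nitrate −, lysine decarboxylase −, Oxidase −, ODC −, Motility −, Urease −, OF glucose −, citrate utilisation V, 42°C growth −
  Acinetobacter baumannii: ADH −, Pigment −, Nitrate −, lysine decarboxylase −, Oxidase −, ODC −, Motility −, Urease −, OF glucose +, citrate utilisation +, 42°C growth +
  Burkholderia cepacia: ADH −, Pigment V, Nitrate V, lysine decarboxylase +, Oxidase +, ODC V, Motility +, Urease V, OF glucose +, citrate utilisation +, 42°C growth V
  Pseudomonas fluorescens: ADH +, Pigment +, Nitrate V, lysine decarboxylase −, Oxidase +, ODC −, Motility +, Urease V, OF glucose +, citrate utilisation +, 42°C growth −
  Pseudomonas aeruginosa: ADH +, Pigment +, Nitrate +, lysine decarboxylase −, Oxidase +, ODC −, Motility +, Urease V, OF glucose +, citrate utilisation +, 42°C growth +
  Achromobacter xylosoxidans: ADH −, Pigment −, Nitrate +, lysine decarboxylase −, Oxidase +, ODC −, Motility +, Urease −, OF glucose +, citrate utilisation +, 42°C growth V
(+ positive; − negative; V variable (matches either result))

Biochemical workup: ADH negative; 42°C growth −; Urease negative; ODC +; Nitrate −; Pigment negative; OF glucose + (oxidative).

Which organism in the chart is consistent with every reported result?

Burkholderia cepacia

ADH −: excludes Pseudomonas putida, Burkholderia pseudomallei, Pseudomonas fluorescens, Pseudomonas aeruginosa — 7 left.
ODC +: excludes 6 organisms — 1 left.
Pigment −: the one remaining candidate is consistent.
OF glucose +: the one remaining candidate is consistent.
42°C growth −: the one remaining candidate is consistent.
Nitrate −: the one remaining candidate is consistent.
Urease −: the one remaining candidate is consistent.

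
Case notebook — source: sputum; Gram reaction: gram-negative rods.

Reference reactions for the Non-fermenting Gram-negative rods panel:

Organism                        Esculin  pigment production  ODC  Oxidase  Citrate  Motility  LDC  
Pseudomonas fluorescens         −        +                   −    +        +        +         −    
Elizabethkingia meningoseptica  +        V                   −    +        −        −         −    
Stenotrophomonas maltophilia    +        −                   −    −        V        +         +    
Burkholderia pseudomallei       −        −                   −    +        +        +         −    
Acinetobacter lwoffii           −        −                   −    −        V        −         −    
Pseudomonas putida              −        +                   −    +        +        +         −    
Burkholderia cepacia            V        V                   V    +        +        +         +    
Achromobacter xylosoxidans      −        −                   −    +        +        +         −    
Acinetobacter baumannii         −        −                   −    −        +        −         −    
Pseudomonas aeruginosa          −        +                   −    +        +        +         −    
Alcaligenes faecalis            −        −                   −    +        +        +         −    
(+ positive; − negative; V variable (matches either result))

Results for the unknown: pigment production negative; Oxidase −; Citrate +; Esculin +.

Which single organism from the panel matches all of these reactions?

Stenotrophomonas maltophilia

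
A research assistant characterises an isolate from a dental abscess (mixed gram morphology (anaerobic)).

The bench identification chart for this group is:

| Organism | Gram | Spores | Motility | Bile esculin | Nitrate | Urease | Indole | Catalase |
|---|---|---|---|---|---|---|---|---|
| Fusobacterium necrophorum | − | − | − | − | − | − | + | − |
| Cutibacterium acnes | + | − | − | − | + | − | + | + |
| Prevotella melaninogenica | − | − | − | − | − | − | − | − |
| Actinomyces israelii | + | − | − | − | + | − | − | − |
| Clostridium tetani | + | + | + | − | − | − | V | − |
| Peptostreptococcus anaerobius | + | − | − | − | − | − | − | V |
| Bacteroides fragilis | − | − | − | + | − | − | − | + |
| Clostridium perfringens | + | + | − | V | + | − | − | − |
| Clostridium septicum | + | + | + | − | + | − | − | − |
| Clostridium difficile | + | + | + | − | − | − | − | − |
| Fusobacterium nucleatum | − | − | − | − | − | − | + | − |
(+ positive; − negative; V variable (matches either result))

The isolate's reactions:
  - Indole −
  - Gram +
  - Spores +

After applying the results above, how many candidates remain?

Spores +: excludes 7 organisms — 4 left.
Gram +: all 4 remaining candidates are consistent.
Indole −: all 4 remaining candidates are consistent.
Still consistent: Clostridium difficile, Clostridium perfringens, Clostridium septicum, Clostridium tetani.

4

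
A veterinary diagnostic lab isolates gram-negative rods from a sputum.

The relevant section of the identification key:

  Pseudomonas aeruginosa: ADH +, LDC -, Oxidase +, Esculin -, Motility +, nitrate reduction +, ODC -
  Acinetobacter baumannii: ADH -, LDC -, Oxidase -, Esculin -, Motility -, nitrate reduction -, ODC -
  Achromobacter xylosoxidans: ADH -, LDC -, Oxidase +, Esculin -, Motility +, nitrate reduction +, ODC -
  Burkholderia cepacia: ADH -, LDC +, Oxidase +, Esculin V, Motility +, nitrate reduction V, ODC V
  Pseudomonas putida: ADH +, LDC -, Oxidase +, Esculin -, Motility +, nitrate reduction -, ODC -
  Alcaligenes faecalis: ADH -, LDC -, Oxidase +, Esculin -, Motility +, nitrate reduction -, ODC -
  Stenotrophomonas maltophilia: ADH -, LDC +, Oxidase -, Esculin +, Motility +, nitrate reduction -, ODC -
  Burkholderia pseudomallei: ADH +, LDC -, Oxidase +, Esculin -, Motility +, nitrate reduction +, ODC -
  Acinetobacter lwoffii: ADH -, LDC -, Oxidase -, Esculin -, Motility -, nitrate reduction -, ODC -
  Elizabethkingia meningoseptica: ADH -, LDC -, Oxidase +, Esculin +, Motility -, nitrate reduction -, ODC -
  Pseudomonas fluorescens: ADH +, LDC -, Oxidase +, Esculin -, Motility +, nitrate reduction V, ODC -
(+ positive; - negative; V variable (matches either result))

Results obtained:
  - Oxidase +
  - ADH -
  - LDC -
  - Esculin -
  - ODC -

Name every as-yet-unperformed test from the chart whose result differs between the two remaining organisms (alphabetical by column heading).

ADH -: excludes Pseudomonas aeruginosa, Pseudomonas putida, Burkholderia pseudomallei, Pseudomonas fluorescens — 7 left.
Oxidase +: excludes Acinetobacter baumannii, Stenotrophomonas maltophilia, Acinetobacter lwoffii — 4 left.
LDC -: excludes Burkholderia cepacia — 3 left.
ODC -: all 3 remaining candidates are consistent.
Esculin -: excludes Elizabethkingia meningoseptica — 2 left.
Two candidates remain: Achromobacter xylosoxidans and Alcaligenes faecalis.
  Motility: + vs + — same for both, does not separate.
  nitrate reduction: Achromobacter xylosoxidans +, Alcaligenes faecalis - — discriminates.

nitrate reduction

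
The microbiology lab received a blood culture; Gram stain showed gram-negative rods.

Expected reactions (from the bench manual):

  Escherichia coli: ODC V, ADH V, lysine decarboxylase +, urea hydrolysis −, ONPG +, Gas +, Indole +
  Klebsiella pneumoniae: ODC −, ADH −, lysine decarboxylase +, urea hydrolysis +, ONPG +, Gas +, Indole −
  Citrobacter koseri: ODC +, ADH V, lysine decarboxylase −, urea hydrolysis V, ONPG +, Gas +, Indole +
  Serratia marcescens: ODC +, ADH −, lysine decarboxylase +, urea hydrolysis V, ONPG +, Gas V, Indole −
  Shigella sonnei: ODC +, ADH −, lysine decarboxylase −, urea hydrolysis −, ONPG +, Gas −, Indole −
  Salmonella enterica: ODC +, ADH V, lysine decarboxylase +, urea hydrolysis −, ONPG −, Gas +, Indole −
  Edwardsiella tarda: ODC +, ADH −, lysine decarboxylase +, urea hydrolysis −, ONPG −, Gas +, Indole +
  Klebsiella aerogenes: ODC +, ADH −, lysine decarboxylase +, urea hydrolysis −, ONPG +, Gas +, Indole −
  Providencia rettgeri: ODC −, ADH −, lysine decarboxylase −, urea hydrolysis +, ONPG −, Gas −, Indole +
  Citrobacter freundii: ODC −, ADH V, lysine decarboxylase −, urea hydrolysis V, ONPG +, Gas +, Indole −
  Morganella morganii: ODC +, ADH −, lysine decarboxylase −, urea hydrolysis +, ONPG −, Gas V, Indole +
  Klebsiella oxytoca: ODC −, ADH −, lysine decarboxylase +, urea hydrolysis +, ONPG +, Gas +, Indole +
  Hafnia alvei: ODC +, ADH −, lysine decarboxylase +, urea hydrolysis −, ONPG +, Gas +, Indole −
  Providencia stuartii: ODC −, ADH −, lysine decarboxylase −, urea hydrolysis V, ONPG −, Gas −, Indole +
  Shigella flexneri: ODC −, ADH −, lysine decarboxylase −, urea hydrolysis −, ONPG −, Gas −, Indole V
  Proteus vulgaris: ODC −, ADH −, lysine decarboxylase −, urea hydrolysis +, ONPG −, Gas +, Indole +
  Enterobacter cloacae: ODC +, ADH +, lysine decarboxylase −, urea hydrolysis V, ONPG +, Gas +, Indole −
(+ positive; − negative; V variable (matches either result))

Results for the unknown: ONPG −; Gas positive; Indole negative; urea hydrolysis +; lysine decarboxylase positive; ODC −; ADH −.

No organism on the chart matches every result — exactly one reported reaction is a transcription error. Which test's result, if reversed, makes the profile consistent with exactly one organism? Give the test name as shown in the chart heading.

ONPG

As reported, no row in the chart matches all 7 reactions.
Reversing ODC → still no organism matches.
Reversing lysine decarboxylase → still no organism matches.
Reversing Gas → still no organism matches.
Reversing urea hydrolysis → still no organism matches.
Reversing ONPG (to +) → unique match: Klebsiella pneumoniae.
Reversing Indole → still no organism matches.
Reversing ADH → still no organism matches.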